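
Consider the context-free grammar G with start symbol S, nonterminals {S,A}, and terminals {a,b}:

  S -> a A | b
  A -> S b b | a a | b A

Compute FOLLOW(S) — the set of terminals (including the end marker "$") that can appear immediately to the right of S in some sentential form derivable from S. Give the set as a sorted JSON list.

FIRST sets, iterate to fixpoint:
iter 1:
  A via A→a a: +{a}
  A via A→b A: +{b}
  S via S→a A: +{a}
  S via S→b: +{b}
  FIRST(S)={a,b}  FIRST(A)={a,b}
iter 2: done
  FIRST(S)={a,b}  FIRST(A)={a,b}

FOLLOW iteration:
FOLLOW(S) := {$}
[1]
  A→S b b: FOLLOW(S) ⊇ FIRST(b) = {b}; new: +{b}
  S→a A: FOLLOW(A) ⊇ FOLLOW(S) ⊇ {$,b}; new: +{$,b}
  FOLLOW[S]={$,b}  FOLLOW[A]={$,b}
[2] — fixpoint
  FOLLOW[S]={$,b}  FOLLOW[A]={$,b}

FOLLOW(S) = ["$", "b"]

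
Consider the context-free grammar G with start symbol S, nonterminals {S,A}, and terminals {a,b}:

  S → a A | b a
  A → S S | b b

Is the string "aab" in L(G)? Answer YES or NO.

Convert to CNF:
  S -> T0 T1 | T1 A
  A -> S S | T0 T0
  T0 -> b
  T1 -> a

Fill CYK table bottom-up:
  cell(0,0) a: {T1}  orig:{}
  cell(1,1) a: {T1}  orig:{}
  cell(2,2) b: {T0}  orig:{}
  cell(0,1) aa: ∅
  cell(1,2) ab: ∅
  cell(0,2) aab: ∅

S ∉ T[0,2] ⇒ NO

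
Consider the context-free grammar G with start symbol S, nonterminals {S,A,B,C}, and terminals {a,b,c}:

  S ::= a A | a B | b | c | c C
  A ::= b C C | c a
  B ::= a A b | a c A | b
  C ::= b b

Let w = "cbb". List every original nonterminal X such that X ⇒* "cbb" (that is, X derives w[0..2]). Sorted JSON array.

Convert to CNF:
  S -> T1 C | T2 A | T2 B | b | c
  A -> T0 X3 | T1 T2
  B -> T2 X4 | T2 X5 | b
  C -> T0 T0
  T0 -> b
  T1 -> c
  T2 -> a
  X3 -> C C
  X4 -> A T0
  X5 -> T1 A

Fill CYK table bottom-up (cells [i..j] with 0 ≤ i ≤ j ≤ 2 only):
  cell(0,0) c: {S,T1}  orig:{S}
  cell(1,1) b: {B,S,T0}  orig:{B,S}
  cell(2,2) b: {B,S,T0}  orig:{B,S}
  cell(0,1) cb: ∅
  cell(1,2) bb: {C}
  cell(0,2) cbb: {S}

Original NTs in T[0,2] deriving "cbb": ["S"]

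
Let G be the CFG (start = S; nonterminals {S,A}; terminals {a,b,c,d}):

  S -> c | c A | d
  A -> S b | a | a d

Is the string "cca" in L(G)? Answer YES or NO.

Convert to CNF:
  S -> T3 A | c | d
  A -> S T0 | T1 T2 | a
  T0 -> b
  T1 -> a
  T2 -> d
  T3 -> c

Fill CYK table bottom-up:
  cell(0,0) c: {S,T3}  orig:{S}
  cell(1,1) c: {S,T3}  orig:{S}
  cell(2,2) a: {A,T1}  orig:{A}
  cell(0,1) cc: ∅
  cell(1,2) ca: {S}
  cell(0,2) cca: ∅

S ∉ T[0,2] ⇒ NO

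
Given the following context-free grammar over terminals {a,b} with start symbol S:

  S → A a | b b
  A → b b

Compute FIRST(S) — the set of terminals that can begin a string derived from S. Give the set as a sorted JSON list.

Compute FIRST by fixpoint:
iter 1:
  A via A→b b: +{b}
  S via S→A a: +{b}
  S: {b}  A: {b}
iter 2: done
  S: {b}  A: {b}

FIRST(S) = ["b"]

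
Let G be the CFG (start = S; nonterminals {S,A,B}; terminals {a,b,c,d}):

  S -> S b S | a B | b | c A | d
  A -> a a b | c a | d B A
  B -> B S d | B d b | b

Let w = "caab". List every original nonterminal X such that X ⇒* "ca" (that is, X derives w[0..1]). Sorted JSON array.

CNF form of G:
  S -> S X8 | T0 B | T2 A | b | d
  A -> T0 X4 | T2 T0 | T3 X5
  B -> B X6 | B X7 | b
  T0 -> a
  T1 -> b
  T2 -> c
  T3 -> d
  X4 -> T0 T1
  X5 -> B A
  X6 -> S T3
  X7 -> T3 T1
  X8 -> T1 S

CYK fill (cells [i..j] with 0 ≤ i ≤ j ≤ 1 only):
  cell(0,0) c: {T2}  orig:{}
  cell(1,1) a: {T0}  orig:{}
  cell(0,1) ca: {A}

Original NTs in T[0,1] deriving "ca": ["A"]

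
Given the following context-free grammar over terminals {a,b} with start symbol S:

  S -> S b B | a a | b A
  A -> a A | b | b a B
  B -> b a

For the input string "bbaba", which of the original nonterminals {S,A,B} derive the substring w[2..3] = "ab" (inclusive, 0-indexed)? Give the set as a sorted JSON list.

CNF form of G:
  S -> S X3 | T0 T0 | T1 A
  A -> T0 A | T1 X2 | b
  B -> T1 T0
  T0 -> a
  T1 -> b
  X2 -> T0 B
  X3 -> T1 B

CYK fill — only the sub-triangle for w[2..3]:
  cell(2,2) a: {T0}  orig:{}
  cell(3,3) b: {A,T1}  orig:{A}
  cell(2,3) ab: {A}

Original NTs in T[2,3] deriving "ab": ["A"]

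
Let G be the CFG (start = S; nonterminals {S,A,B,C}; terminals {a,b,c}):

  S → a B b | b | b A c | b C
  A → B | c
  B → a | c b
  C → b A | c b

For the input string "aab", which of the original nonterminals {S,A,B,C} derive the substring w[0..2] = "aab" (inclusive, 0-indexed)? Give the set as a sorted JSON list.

CNF form of G:
  S -> T1 C | T1 X4 | T2 X3 | b
  A -> T0 T1 | a | c
  B -> T0 T1 | a
  C -> T0 T1 | T1 A
  T0 -> c
  T1 -> b
  T2 -> a
  X3 -> B T1
  X4 -> A T0

CYK fill (cells [i..j] with 0 ≤ i ≤ j ≤ 2 only):
  T[0,0] 'a' = {A,B,T2}  orig:{A,B}
  T[1,1] 'a' = {A,B,T2}  orig:{A,B}
  T[2,2] 'b' = {S,T1}  orig:{S}
  T[0,1] 'aa' = ∅
  T[1,2] 'ab' = {X3}  orig:{}
  T[0,2] 'aab' = {S}

Original NTs in T[0,2] deriving "aab": ["S"]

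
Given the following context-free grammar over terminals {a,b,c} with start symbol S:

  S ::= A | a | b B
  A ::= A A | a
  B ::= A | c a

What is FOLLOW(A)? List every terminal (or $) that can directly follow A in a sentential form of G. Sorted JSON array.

Compute FIRST by fixpoint:
iter 1:
  A via A→a: +{a}
  B via B→A: +{a}
  B via B→c a: +{c}
  S via S→A: +{a}
  S via S→b B: +{b}
  S: {a,b}  A: {a}  B: {a,c}
iter 2: (no change)
  S: {a,b}  A: {a}  B: {a,c}

Compute FOLLOW by fixpoint:
seed FOLLOW(S) with $
pass 1:
  A→A A: FOLLOW(A) ⊇ FIRST(A) = {a}; new: +{a}
  S→A: FOLLOW(A) ⊇ FOLLOW(S) ⊇ {$}; new: +{$}
  S→b B: FOLLOW(B) ⊇ FOLLOW(S) ⊇ {$}; new: +{$}
  FOLLOW[S]={$}  FOLLOW[A]={$,a}  FOLLOW[B]={$}
pass 2: (no change)
  FOLLOW[S]={$}  FOLLOW[A]={$,a}  FOLLOW[B]={$}

FOLLOW(A) = ["$", "a"]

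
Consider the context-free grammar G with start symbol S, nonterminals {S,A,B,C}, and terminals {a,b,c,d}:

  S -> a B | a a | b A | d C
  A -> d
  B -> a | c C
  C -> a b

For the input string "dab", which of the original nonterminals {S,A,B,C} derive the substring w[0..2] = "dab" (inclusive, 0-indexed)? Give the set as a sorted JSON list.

Convert to CNF:
  S -> T1 B | T1 T1 | T2 A | T3 C
  A -> d
  B -> T0 C | a
  C -> T1 T2
  T0 -> c
  T1 -> a
  T2 -> b
  T3 -> d

CYK table (by increasing span) (cells [i..j] with 0 ≤ i ≤ j ≤ 2 only):
  cell(0,0) d: {A,T3}  orig:{A}
  cell(1,1) a: {B,T1}  orig:{B}
  cell(2,2) b: {T2}  orig:{}
  cell(0,1) da: ∅
  cell(1,2) ab: {C}
  cell(0,2) dab: {S}

Original NTs in T[0,2] deriving "dab": ["S"]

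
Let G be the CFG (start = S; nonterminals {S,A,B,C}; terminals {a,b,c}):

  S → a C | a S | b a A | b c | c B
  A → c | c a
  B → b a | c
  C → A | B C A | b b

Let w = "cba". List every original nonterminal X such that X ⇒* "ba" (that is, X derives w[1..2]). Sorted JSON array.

CNF form of G:
  S -> T0 B | T1 C | T1 S | T2 T0 | T2 X4
  A -> T0 T1 | c
  B -> T2 T1 | c
  C -> B X3 | T0 T1 | T2 T2 | c
  T0 -> c
  T1 -> a
  T2 -> b
  X3 -> C A
  X4 -> T1 A

CYK fill, restricted to cells inside w[1..2]:
  cell(1,1) b: {T2}  orig:{}
  cell(2,2) a: {T1}  orig:{}
  cell(1,2) ba: {B}

Original NTs in T[1,2] deriving "ba": ["B"]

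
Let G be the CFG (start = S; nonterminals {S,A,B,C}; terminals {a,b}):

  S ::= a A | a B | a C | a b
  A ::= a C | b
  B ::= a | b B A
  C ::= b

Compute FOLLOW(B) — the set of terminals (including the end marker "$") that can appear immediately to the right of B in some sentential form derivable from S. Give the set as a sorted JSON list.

FIRST iteration:
iter 1:
  A via A→a C: +{a}
  A via A→b: +{b}
  B via B→a: +{a}
  B via B→b B A: +{b}
  C via C→b: +{b}
  S via S→a A: +{a}
  FIRST(S)={a}  FIRST(A)={a,b}  FIRST(B)={a,b}  FIRST(C)={b}
iter 2: (stable)
  FIRST(S)={a}  FIRST(A)={a,b}  FIRST(B)={a,b}  FIRST(C)={b}

FOLLOW sets:
seed FOLLOW(S) with $
[1]
  B→b B A: FOLLOW(B) ⊇ FIRST(A) = {a,b}; new: +{a,b}
  B→b B A: FOLLOW(A) ⊇ FOLLOW(B) ⊇ {a,b}; new: +{a,b}
  S→a A: FOLLOW(A) ⊇ FOLLOW(S) ⊇ {$}; new: +{$}
  S→a B: FOLLOW(B) ⊇ FOLLOW(S) ⊇ {$}; new: +{$}
  S→a C: FOLLOW(C) ⊇ FOLLOW(S) ⊇ {$}; new: +{$}
  FOLLOW[S]={$}  FOLLOW[A]={$,a,b}  FOLLOW[B]={$,a,b}  FOLLOW[C]={$}
[2]
  A→a C: FOLLOW(C) ⊇ FOLLOW(A) ⊇ {$,a,b}; new: +{a,b}
  FOLLOW[S]={$}  FOLLOW[A]={$,a,b}  FOLLOW[B]={$,a,b}  FOLLOW[C]={$,a,b}
[3] — fixpoint
  FOLLOW[S]={$}  FOLLOW[A]={$,a,b}  FOLLOW[B]={$,a,b}  FOLLOW[C]={$,a,b}

FOLLOW(B) = ["$", "a", "b"]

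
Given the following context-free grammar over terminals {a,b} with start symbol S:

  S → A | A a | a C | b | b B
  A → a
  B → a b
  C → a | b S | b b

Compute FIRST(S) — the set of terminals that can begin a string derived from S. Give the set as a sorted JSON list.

FIRST iteration:
[1]
  A via A→a: +{a}
  B via B→a b: +{a}
  C via C→a: +{a}
  C via C→b S: +{b}
  S via S→A: +{a}
  S via S→b: +{b}
  S: {a,b}  A: {a}  B: {a}  C: {a,b}
[2] (no change)
  S: {a,b}  A: {a}  B: {a}  C: {a,b}

FIRST(S) = ["a", "b"]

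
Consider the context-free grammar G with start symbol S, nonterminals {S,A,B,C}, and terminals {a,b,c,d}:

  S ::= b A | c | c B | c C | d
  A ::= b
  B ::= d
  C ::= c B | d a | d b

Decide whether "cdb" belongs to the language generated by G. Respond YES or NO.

CNF form of G:
  S -> T0 B | T0 C | T3 A | c | d
  A -> b
  B -> d
  C -> T0 B | T1 T2 | T1 T3
  T0 -> c
  T1 -> d
  T2 -> a
  T3 -> b

Fill CYK table bottom-up:
  cell(0,0) c: {S,T0}  orig:{S}
  cell(1,1) d: {B,S,T1}  orig:{B,S}
  cell(2,2) b: {A,T3}  orig:{A}
  cell(0,1) cd: {C,S}
  cell(1,2) db: {C}
  cell(0,2) cdb: {S}

S ∈ T[0,2] ⇒ YES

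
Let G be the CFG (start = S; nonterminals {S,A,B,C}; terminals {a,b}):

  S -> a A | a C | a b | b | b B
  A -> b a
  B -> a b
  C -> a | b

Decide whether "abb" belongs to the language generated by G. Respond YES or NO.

Convert to CNF:
  S -> T0 B | T1 A | T1 C | T1 T0 | b
  A -> T0 T1
  B -> T1 T0
  C -> a | b
  T0 -> b
  T1 -> a

Fill CYK table bottom-up:
  T[0,0] 'a' = {C,T1}  orig:{C}
  T[1,1] 'b' = {C,S,T0}  orig:{C,S}
  T[2,2] 'b' = {C,S,T0}  orig:{C,S}
  T[0,1] 'ab' = {B,S}
  T[1,2] 'bb' = ∅
  T[0,2] 'abb' = ∅

S ∉ T[0,2] ⇒ NO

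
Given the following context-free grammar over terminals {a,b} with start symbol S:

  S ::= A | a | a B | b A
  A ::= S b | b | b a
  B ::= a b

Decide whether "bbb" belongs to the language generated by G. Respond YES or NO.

Convert to CNF:
  S -> S T0 | T0 A | T0 T1 | T1 B | a | b
  A -> S T0 | T0 T1 | b
  B -> T1 T0
  T0 -> b
  T1 -> a

CYK table (by increasing span):
  [0..0]={A,S,T0}  "b"  orig:{A,S}
  [1..1]={A,S,T0}  "b"  orig:{A,S}
  [2..2]={A,S,T0}  "b"  orig:{A,S}
  [0..1]={A,S}  "bb"
  [1..2]={A,S}  "bb"
  [0..2]={A,S}  "bbb"

S ∈ T[0,2] ⇒ YES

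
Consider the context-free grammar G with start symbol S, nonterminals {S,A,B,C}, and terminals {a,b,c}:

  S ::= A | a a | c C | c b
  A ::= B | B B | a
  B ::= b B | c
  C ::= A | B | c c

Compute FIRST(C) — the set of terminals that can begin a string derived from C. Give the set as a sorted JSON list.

FIRST sets, iterate to fixpoint:
pass 1:
  A via A→a: +{a}
  B via B→b B: +{b}
  B via B→c: +{c}
  C via C→A: +{a}
  C via C→B: +{b,c}
  S via S→A: +{a}
  S via S→c C: +{c}
  FIRST(S)={a,c}  FIRST(A)={a}  FIRST(B)={b,c}  FIRST(C)={a,b,c}
pass 2:
  A via A→B: +{b,c}
  S via S→A: +{b}
  FIRST(S)={a,b,c}  FIRST(A)={a,b,c}  FIRST(B)={b,c}  FIRST(C)={a,b,c}
pass 3: done
  FIRST(S)={a,b,c}  FIRST(A)={a,b,c}  FIRST(B)={b,c}  FIRST(C)={a,b,c}

FIRST(C) = ["a", "b", "c"]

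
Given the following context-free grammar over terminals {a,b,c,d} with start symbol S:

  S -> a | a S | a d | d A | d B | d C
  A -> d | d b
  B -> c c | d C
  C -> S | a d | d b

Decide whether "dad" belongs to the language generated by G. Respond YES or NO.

CNF form of G:
  S -> T0 A | T0 B | T0 C | T3 S | T3 T0 | a
  A -> T0 T1 | d
  B -> T0 C | T2 T2
  C -> T0 A | T0 B | T0 C | T0 T1 | T3 S | T3 T0 | a
  T0 -> d
  T1 -> b
  T2 -> c
  T3 -> a

Fill CYK table bottom-up:
  cell(0,0) d: {A,T0}  orig:{A}
  cell(1,1) a: {C,S,T3}  orig:{C,S}
  cell(2,2) d: {A,T0}  orig:{A}
  cell(0,1) da: {B,C,S}
  cell(1,2) ad: {C,S}
  cell(0,2) dad: {B,C,S}

S ∈ T[0,2] ⇒ YES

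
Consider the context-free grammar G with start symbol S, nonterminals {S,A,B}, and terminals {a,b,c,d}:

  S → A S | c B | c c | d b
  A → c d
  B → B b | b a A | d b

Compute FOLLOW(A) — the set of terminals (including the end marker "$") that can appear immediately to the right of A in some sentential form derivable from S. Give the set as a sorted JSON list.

Compute FIRST by fixpoint:
pass 1:
  A via A→c d: +{c}
  B via B→b a A: +{b}
  B via B→d b: +{d}
  S via S→A S: +{c}
  S via S→d b: +{d}
  S: {c,d}  A: {c}  B: {b,d}
pass 2: (stable)
  S: {c,d}  A: {c}  B: {b,d}

FOLLOW iteration:
FOLLOW(S) := {$}
[1]
  B→B b: FOLLOW(B) ⊇ FIRST(b) = {b}; new: +{b}
  B→b a A: FOLLOW(A) ⊇ FOLLOW(B) ⊇ {b}; new: +{b}
  S→A S: FOLLOW(A) ⊇ FIRST(S) = {c,d}; new: +{c,d}
  S→c B: FOLLOW(B) ⊇ FOLLOW(S) ⊇ {$}; new: +{$}
  S: {$}  A: {b,c,d}  B: {$,b}
[2]
  B→b a A: FOLLOW(A) ⊇ FOLLOW(B) ⊇ {$,b}; new: +{$}
  S: {$}  A: {$,b,c,d}  B: {$,b}
[3] (stable)
  S: {$}  A: {$,b,c,d}  B: {$,b}

FOLLOW(A) = ["$", "b", "c", "d"]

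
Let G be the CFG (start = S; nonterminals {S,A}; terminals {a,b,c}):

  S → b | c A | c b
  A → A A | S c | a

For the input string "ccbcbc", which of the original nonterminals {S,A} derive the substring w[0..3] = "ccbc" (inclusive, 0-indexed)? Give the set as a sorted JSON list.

CNF form of G:
  S -> T0 A | T0 T1 | b
  A -> A A | S T0 | a
  T0 -> c
  T1 -> b

Fill CYK table bottom-up — only the sub-triangle for w[0..3]:
  [0..0]={T0}  "c"  orig:{}
  [1..1]={T0}  "c"  orig:{}
  [2..2]={S,T1}  "b"  orig:{S}
  [3..3]={T0}  "c"  orig:{}
  [0..1]=∅  "cc"
  [1..2]={S}  "cb"
  [2..3]={A}  "bc"
  [0..2]=∅  "ccb"
  [1..3]={A,S}  "cbc"
  [0..3]={S}  "ccbc"

Original NTs in T[0,3] deriving "ccbc": ["S"]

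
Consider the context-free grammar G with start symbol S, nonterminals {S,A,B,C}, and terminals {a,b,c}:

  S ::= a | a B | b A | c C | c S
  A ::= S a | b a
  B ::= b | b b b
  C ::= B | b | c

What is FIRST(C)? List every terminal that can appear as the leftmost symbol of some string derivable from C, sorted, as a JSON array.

FIRST sets, iterate to fixpoint:
[1]
  A via A→b a: +{b}
  B via B→b: +{b}
  C via C→B: +{b}
  C via C→c: +{c}
  S via S→a: +{a}
  S via S→b A: +{b}
  S via S→c C: +{c}
  S: {a,b,c}  A: {b}  B: {b}  C: {b,c}
[2]
  A via A→S a: +{a,c}
  S: {a,b,c}  A: {a,b,c}  B: {b}  C: {b,c}
[3] done
  S: {a,b,c}  A: {a,b,c}  B: {b}  C: {b,c}

FIRST(C) = ["b", "c"]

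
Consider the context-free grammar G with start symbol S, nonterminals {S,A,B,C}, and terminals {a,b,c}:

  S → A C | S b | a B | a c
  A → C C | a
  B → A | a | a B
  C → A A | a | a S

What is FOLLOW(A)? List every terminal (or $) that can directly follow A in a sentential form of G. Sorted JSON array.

FIRST sets, iterate to fixpoint:
[1]
  A via A→a: +{a}
  B via B→A: +{a}
  C via C→A A: +{a}
  S via S→A C: +{a}
  FIRST[S]={a}  FIRST[A]={a}  FIRST[B]={a}  FIRST[C]={a}
[2] done
  FIRST[S]={a}  FIRST[A]={a}  FIRST[B]={a}  FIRST[C]={a}

FOLLOW iteration:
initialize: $ ∈ FOLLOW(S)
iter 1:
  A→C C: FOLLOW(C) ⊇ FIRST(C) = {a}; new: +{a}
  C→A A: FOLLOW(A) ⊇ FIRST(A) = {a}; new: +{a}
  C→a S: FOLLOW(S) ⊇ FOLLOW(C) ⊇ {a}; new: +{a}
  S→A C: FOLLOW(C) ⊇ FOLLOW(S) ⊇ {$,a}; new: +{$}
  S→S b: FOLLOW(S) ⊇ FIRST(b) = {b}; new: +{b}
  S→a B: FOLLOW(B) ⊇ FOLLOW(S) ⊇ {$,a,b}; new: +{$,a,b}
  FOLLOW[S]={$,a,b}  FOLLOW[A]={a}  FOLLOW[B]={$,a,b}  FOLLOW[C]={$,a}
iter 2:
  B→A: FOLLOW(A) ⊇ FOLLOW(B) ⊇ {$,a,b}; new: +{$,b}
  S→A C: FOLLOW(C) ⊇ FOLLOW(S) ⊇ {$,a,b}; new: +{b}
  FOLLOW[S]={$,a,b}  FOLLOW[A]={$,a,b}  FOLLOW[B]={$,a,b}  FOLLOW[C]={$,a,b}
iter 3: (stable)
  FOLLOW[S]={$,a,b}  FOLLOW[A]={$,a,b}  FOLLOW[B]={$,a,b}  FOLLOW[C]={$,a,b}

FOLLOW(A) = ["$", "a", "b"]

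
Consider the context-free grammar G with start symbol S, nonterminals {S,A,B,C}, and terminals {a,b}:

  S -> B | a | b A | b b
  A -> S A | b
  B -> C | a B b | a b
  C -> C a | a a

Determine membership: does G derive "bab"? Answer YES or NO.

Convert to CNF:
  S -> C T0 | T0 T0 | T0 T1 | T0 X3 | T1 A | T1 T1 | a
  A -> S A | b
  B -> C T0 | T0 T0 | T0 T1 | T0 X2
  C -> C T0 | T0 T0
  T0 -> a
  T1 -> b
  X2 -> B T1
  X3 -> B T1

CYK table (by increasing span):
  cell(0,0) b: {A,T1}  orig:{A}
  cell(1,1) a: {S,T0}  orig:{S}
  cell(2,2) b: {A,T1}  orig:{A}
  cell(0,1) ba: ∅
  cell(1,2) ab: {A,B,S}
  cell(0,2) bab: {S}

S ∈ T[0,2] ⇒ YES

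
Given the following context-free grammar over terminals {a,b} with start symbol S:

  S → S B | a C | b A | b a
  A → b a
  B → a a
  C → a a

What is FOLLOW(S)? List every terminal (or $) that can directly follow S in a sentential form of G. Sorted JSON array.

FIRST iteration:
round 1:
  A via A→b a: +{b}
  B via B→a a: +{a}
  C via C→a a: +{a}
  S via S→a C: +{a}
  S via S→b A: +{b}
  S: {a,b}  A: {b}  B: {a}  C: {a}
round 2: (stable)
  S: {a,b}  A: {b}  B: {a}  C: {a}

FOLLOW sets:
FOLLOW(S) := {$}
round 1:
  S→S B: FOLLOW(S) ⊇ FIRST(B) = {a}; new: +{a}
  S→S B: FOLLOW(B) ⊇ FOLLOW(S) ⊇ {$,a}; new: +{$,a}
  S→a C: FOLLOW(C) ⊇ FOLLOW(S) ⊇ {$,a}; new: +{$,a}
  S→b A: FOLLOW(A) ⊇ FOLLOW(S) ⊇ {$,a}; new: +{$,a}
  S: {$,a}  A: {$,a}  B: {$,a}  C: {$,a}
round 2: (stable)
  S: {$,a}  A: {$,a}  B: {$,a}  C: {$,a}

FOLLOW(S) = ["$", "a"]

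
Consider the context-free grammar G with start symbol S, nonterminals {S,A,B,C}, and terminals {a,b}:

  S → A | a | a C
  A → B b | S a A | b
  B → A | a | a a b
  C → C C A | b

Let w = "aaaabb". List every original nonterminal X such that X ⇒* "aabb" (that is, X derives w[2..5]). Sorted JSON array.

Convert to CNF:
  S -> B T0 | S X6 | T1 C | a | b
  A -> B T0 | S X2 | b
  B -> B T0 | S X3 | T1 X4 | a | b
  C -> C X5 | b
  T0 -> b
  T1 -> a
  X2 -> T1 A
  X3 -> T1 A
  X4 -> T1 T0
  X5 -> C A
  X6 -> T1 A

CYK fill — only the sub-triangle for w[2..5]:
  [2..2]={B,S,T1}  "a"  orig:{B,S}
  [3..3]={B,S,T1}  "a"  orig:{B,S}
  [4..4]={A,B,C,S,T0}  "b"  orig:{A,B,C,S}
  [5..5]={A,B,C,S,T0}  "b"  orig:{A,B,C,S}
  [2..3]=∅  "aa"
  [3..4]={A,B,S,X2,X3,X4,X6}  "ab"  orig:{A,B,S}
  [4..5]={A,B,S,X5}  "bb"  orig:{A,B,S}
  [2..4]={A,B,S,X2,X3,X6}  "aab"  orig:{A,B,S}
  [3..5]={A,B,S,X2,X3,X6}  "abb"  orig:{A,B,S}
  [2..5]={A,B,S,X2,X3,X6}  "aabb"  orig:{A,B,S}

Original NTs in T[2,5] deriving "aabb": ["A", "B", "S"]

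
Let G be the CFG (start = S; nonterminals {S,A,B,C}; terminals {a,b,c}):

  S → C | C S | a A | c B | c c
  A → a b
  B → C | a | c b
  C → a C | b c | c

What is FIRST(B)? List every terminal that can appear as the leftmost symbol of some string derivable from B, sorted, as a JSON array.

FIRST iteration:
round 1:
  A via A→a b: +{a}
  B via B→a: +{a}
  B via B→c b: +{c}
  C via C→a C: +{a}
  C via C→b c: +{b}
  C via C→c: +{c}
  S via S→C: +{a,b,c}
  FIRST(S)={a,b,c}  FIRST(A)={a}  FIRST(B)={a,c}  FIRST(C)={a,b,c}
round 2:
  B via B→C: +{b}
  FIRST(S)={a,b,c}  FIRST(A)={a}  FIRST(B)={a,b,c}  FIRST(C)={a,b,c}
round 3: (no change)
  FIRST(S)={a,b,c}  FIRST(A)={a}  FIRST(B)={a,b,c}  FIRST(C)={a,b,c}

FIRST(B) = ["a", "b", "c"]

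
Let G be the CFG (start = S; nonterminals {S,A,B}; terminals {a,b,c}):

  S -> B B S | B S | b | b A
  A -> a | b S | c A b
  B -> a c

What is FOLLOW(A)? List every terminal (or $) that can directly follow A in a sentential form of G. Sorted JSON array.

Compute FIRST by fixpoint:
[1]
  A via A→a: +{a}
  A via A→b S: +{b}
  A via A→c A b: +{c}
  B via B→a c: +{a}
  S via S→B B S: +{a}
  S via S→b: +{b}
  FIRST[S]={a,b}  FIRST[A]={a,b,c}  FIRST[B]={a}
[2] — fixpoint
  FIRST[S]={a,b}  FIRST[A]={a,b,c}  FIRST[B]={a}

Compute FOLLOW by fixpoint:
seed FOLLOW(S) with $
round 1:
  A→c A b: FOLLOW(A) ⊇ FIRST(b) = {b}; new: +{b}
  S→B B S: FOLLOW(B) ⊇ FIRST(B) = {a}; new: +{a}
  S→B B S: FOLLOW(B) ⊇ FIRST(S) = {a,b}; new: +{b}
  S→b A: FOLLOW(A) ⊇ FOLLOW(S) ⊇ {$}; new: +{$}
  S: {$}  A: {$,b}  B: {a,b}
round 2:
  A→b S: FOLLOW(S) ⊇ FOLLOW(A) ⊇ {$,b}; new: +{b}
  S: {$,b}  A: {$,b}  B: {a,b}
round 3: — fixpoint
  S: {$,b}  A: {$,b}  B: {a,b}

FOLLOW(A) = ["$", "b"]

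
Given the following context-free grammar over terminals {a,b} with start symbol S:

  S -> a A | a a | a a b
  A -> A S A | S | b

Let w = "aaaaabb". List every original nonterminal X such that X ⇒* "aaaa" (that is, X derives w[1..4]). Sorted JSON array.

Convert to CNF:
  S -> T0 A | T0 T0 | T0 X4
  A -> A X2 | T0 A | T0 T0 | T0 X3 | b
  T0 -> a
  T1 -> b
  X2 -> S A
  X3 -> T0 T1
  X4 -> T0 T1

CYK table (by increasing span) (cells [i..j] with 1 ≤ i ≤ j ≤ 4 only):
  cell(1,1) a: {T0}  orig:{}
  cell(2,2) a: {T0}  orig:{}
  cell(3,3) a: {T0}  orig:{}
  cell(4,4) a: {T0}  orig:{}
  cell(1,2) aa: {A,S}
  cell(2,3) aa: {A,S}
  cell(3,4) aa: {A,S}
  cell(1,3) aaa: {A,S}
  cell(2,4) aaa: {A,S}
  cell(1,4) aaaa: {A,S,X2}  orig:{A,S}

Original NTs in T[1,4] deriving "aaaa": ["A", "S"]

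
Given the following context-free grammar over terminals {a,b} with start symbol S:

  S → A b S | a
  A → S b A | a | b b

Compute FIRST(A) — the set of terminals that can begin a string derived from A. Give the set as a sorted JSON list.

Compute FIRST by fixpoint:
pass 1:
  A via A→a: +{a}
  A via A→b b: +{b}
  S via S→A b S: +{a,b}
  S: {a,b}  A: {a,b}
pass 2: — fixpoint
  S: {a,b}  A: {a,b}

FIRST(A) = ["a", "b"]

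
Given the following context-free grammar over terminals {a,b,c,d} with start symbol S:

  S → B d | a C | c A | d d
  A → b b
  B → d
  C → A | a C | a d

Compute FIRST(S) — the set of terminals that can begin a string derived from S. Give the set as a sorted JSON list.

Compute FIRST by fixpoint:
pass 1:
  A via A→b b: +{b}
  B via B→d: +{d}
  C via C→A: +{b}
  C via C→a C: +{a}
  S via S→B d: +{d}
  S via S→a C: +{a}
  S via S→c A: +{c}
  FIRST(S)={a,c,d}  FIRST(A)={b}  FIRST(B)={d}  FIRST(C)={a,b}
pass 2: (no change)
  FIRST(S)={a,c,d}  FIRST(A)={b}  FIRST(B)={d}  FIRST(C)={a,b}

FIRST(S) = ["a", "c", "d"]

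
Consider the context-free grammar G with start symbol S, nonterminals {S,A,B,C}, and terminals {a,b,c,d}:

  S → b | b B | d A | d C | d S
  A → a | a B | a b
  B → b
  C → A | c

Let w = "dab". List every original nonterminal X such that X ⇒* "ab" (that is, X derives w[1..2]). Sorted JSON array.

Convert to CNF:
  S -> T1 B | T2 A | T2 C | T2 S | b
  A -> T0 B | T0 T1 | a
  B -> b
  C -> T0 B | T0 T1 | a | c
  T0 -> a
  T1 -> b
  T2 -> d

CYK fill (cells [i..j] with 1 ≤ i ≤ j ≤ 2 only):
  [1..1]={A,C,T0}  "a"  orig:{A,C}
  [2..2]={B,S,T1}  "b"  orig:{B,S}
  [1..2]={A,C}  "ab"

Original NTs in T[1,2] deriving "ab": ["A", "C"]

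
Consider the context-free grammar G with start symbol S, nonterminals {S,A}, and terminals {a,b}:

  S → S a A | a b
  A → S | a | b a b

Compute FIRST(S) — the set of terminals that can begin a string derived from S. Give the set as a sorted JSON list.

Compute FIRST by fixpoint:
iter 1:
  A via A→a: +{a}
  A via A→b a b: +{b}
  S via S→a b: +{a}
  FIRST(S)={a}  FIRST(A)={a,b}
iter 2: (stable)
  FIRST(S)={a}  FIRST(A)={a,b}

FIRST(S) = ["a"]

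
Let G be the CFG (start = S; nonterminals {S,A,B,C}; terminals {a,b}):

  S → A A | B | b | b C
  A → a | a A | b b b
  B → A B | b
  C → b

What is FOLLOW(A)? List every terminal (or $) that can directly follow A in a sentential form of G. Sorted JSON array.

Compute FIRST by fixpoint:
pass 1:
  A via A→a: +{a}
  A via A→b b b: +{b}
  B via B→A B: +{a,b}
  C via C→b: +{b}
  S via S→A A: +{a,b}
  S: {a,b}  A: {a,b}  B: {a,b}  C: {b}
pass 2: — fixpoint
  S: {a,b}  A: {a,b}  B: {a,b}  C: {b}

FOLLOW iteration:
seed FOLLOW(S) with $
round 1:
  B→A B: FOLLOW(A) ⊇ FIRST(B) = {a,b}; new: +{a,b}
  S→A A: FOLLOW(A) ⊇ FOLLOW(S) ⊇ {$}; new: +{$}
  S→B: FOLLOW(B) ⊇ FOLLOW(S) ⊇ {$}; new: +{$}
  S→b C: FOLLOW(C) ⊇ FOLLOW(S) ⊇ {$}; new: +{$}
  FOLLOW[S]={$}  FOLLOW[A]={$,a,b}  FOLLOW[B]={$}  FOLLOW[C]={$}
round 2: done
  FOLLOW[S]={$}  FOLLOW[A]={$,a,b}  FOLLOW[B]={$}  FOLLOW[C]={$}

FOLLOW(A) = ["$", "a", "b"]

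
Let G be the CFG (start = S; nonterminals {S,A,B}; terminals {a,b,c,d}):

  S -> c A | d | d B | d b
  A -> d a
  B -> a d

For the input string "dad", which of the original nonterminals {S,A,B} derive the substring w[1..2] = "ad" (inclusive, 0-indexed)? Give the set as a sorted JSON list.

Convert to CNF:
  S -> T0 B | T0 T3 | T2 A | d
  A -> T0 T1
  B -> T1 T0
  T0 -> d
  T1 -> a
  T2 -> c
  T3 -> b

CYK table (by increasing span) — only the sub-triangle for w[1..2]:
  cell(1,1) a: {T1}  orig:{}
  cell(2,2) d: {S,T0}  orig:{S}
  cell(1,2) ad: {B}

Original NTs in T[1,2] deriving "ad": ["B"]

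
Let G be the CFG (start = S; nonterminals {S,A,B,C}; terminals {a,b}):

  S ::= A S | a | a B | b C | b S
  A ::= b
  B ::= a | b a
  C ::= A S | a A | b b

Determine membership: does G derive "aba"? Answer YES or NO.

CNF form of G:
  S -> A S | T0 C | T0 S | T1 B | a
  A -> b
  B -> T0 T1 | a
  C -> A S | T0 T0 | T1 A
  T0 -> b
  T1 -> a

CYK table (by increasing span):
  cell(0,0) a: {B,S,T1}  orig:{B,S}
  cell(1,1) b: {A,T0}  orig:{A}
  cell(2,2) a: {B,S,T1}  orig:{B,S}
  cell(0,1) ab: {C}
  cell(1,2) ba: {B,C,S}
  cell(0,2) aba: {S}

S ∈ T[0,2] ⇒ YES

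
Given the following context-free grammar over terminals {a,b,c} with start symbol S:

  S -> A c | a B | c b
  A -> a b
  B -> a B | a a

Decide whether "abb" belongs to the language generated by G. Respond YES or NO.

CNF form of G:
  S -> A T2 | T0 B | T2 T1
  A -> T0 T1
  B -> T0 B | T0 T0
  T0 -> a
  T1 -> b
  T2 -> c

CYK table (by increasing span):
  cell(0,0) a: {T0}  orig:{}
  cell(1,1) b: {T1}  orig:{}
  cell(2,2) b: {T1}  orig:{}
  cell(0,1) ab: {A}
  cell(1,2) bb: ∅
  cell(0,2) abb: ∅

S ∉ T[0,2] ⇒ NO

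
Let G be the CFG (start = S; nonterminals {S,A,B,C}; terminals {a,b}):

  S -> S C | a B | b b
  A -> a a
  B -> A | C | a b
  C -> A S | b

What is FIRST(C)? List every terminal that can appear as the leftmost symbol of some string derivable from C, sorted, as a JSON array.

FIRST iteration:
round 1:
  A via A→a a: +{a}
  B via B→A: +{a}
  C via C→A S: +{a}
  C via C→b: +{b}
  S via S→a B: +{a}
  S via S→b b: +{b}
  S: {a,b}  A: {a}  B: {a}  C: {a,b}
round 2:
  B via B→C: +{b}
  S: {a,b}  A: {a}  B: {a,b}  C: {a,b}
round 3: done
  S: {a,b}  A: {a}  B: {a,b}  C: {a,b}

FIRST(C) = ["a", "b"]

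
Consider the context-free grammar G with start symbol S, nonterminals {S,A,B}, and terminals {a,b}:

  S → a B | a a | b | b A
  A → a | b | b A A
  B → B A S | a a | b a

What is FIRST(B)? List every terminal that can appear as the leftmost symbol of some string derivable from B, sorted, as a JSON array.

FIRST iteration:
pass 1:
  A via A→a: +{a}
  A via A→b: +{b}
  B via B→a a: +{a}
  B via B→b a: +{b}
  S via S→a B: +{a}
  S via S→b: +{b}
  FIRST(S)={a,b}  FIRST(A)={a,b}  FIRST(B)={a,b}
pass 2: — fixpoint
  FIRST(S)={a,b}  FIRST(A)={a,b}  FIRST(B)={a,b}

FIRST(B) = ["a", "b"]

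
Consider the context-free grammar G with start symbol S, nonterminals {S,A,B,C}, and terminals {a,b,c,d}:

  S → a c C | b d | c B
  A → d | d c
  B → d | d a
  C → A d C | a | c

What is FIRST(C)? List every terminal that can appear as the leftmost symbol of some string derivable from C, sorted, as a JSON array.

FIRST iteration:
pass 1:
  A via A→d: +{d}
  B via B→d: +{d}
  C via C→A d C: +{d}
  C via C→a: +{a}
  C via C→c: +{c}
  S via S→a c C: +{a}
  S via S→b d: +{b}
  S via S→c B: +{c}
  FIRST[S]={a,b,c}  FIRST[A]={d}  FIRST[B]={d}  FIRST[C]={a,c,d}
pass 2: done
  FIRST[S]={a,b,c}  FIRST[A]={d}  FIRST[B]={d}  FIRST[C]={a,c,d}

FIRST(C) = ["a", "c", "d"]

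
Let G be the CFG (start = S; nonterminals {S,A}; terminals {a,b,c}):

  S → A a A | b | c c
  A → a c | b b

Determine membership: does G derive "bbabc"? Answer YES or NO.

Convert to CNF:
  S -> A X3 | T1 T1 | b
  A -> T0 T1 | T2 T2
  T0 -> a
  T1 -> c
  T2 -> b
  X3 -> T0 A

CYK fill:
  [0..0]={S,T2}  "b"  orig:{S}
  [1..1]={S,T2}  "b"  orig:{S}
  [2..2]={T0}  "a"  orig:{}
  [3..3]={S,T2}  "b"  orig:{S}
  [4..4]={T1}  "c"  orig:{}
  [0..1]={A}  "bb"
  [1..2]=∅  "ba"
  [2..3]=∅  "ab"
  [3..4]=∅  "bc"
  [0..2]=∅  "bba"
  [1..3]=∅  "bab"
  [2..4]=∅  "abc"
  [0..3]=∅  "bbab"
  [1..4]=∅  "babc"
  [0..4]=∅  "bbabc"

S ∉ T[0,4] ⇒ NO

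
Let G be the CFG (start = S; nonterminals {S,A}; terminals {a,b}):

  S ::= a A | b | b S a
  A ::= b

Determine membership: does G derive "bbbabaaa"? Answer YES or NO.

CNF form of G:
  S -> T0 A | T1 X2 | b
  A -> b
  T0 -> a
  T1 -> b
  X2 -> S T0

CYK table (by increasing span):
  cell(0,0) b: {A,S,T1}  orig:{A,S}
  cell(1,1) b: {A,S,T1}  orig:{A,S}
  cell(2,2) b: {A,S,T1}  orig:{A,S}
  cell(3,3) a: {T0}  orig:{}
  cell(4,4) b: {A,S,T1}  orig:{A,S}
  cell(5,5) a: {T0}  orig:{}
  cell(6,6) a: {T0}  orig:{}
  cell(7,7) a: {T0}  orig:{}
  cell(0,1) bb: ∅
  cell(1,2) bb: ∅
  cell(2,3) ba: {X2}  orig:{}
  cell(3,4) ab: {S}
  cell(4,5) ba: {X2}  orig:{}
  cell(5,6) aa: ∅
  cell(6,7) aa: ∅
  cell(0,2) bbb: ∅
  cell(1,3) bba: {S}
  cell(2,4) bab: ∅
  cell(3,5) aba: {X2}  orig:{}
  cell(4,6) baa: ∅
  cell(5,7) aaa: ∅
  cell(0,3) bbba: ∅
  cell(1,4) bbab: ∅
  cell(2,5) baba: {S}
  cell(3,6) abaa: ∅
  cell(4,7) baaa: ∅
  cell(0,4) bbbab: ∅
  cell(1,5) bbaba: ∅
  cell(2,6) babaa: {X2}  orig:{}
  cell(3,7) abaaa: ∅
  cell(0,5) bbbaba: ∅
  cell(1,6) bbabaa: {S}
  cell(2,7) babaaa: ∅
  cell(0,6) bbbabaa: ∅
  cell(1,7) bbabaaa: {X2}  orig:{}
  cell(0,7) bbbabaaa: {S}

S ∈ T[0,7] ⇒ YES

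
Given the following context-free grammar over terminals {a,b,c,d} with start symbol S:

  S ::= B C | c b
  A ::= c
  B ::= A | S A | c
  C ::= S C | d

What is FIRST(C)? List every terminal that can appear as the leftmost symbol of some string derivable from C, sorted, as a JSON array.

Compute FIRST by fixpoint:
iter 1:
  A via A→c: +{c}
  B via B→A: +{c}
  C via C→d: +{d}
  S via S→B C: +{c}
  FIRST[S]={c}  FIRST[A]={c}  FIRST[B]={c}  FIRST[C]={d}
iter 2:
  C via C→S C: +{c}
  FIRST[S]={c}  FIRST[A]={c}  FIRST[B]={c}  FIRST[C]={c,d}
iter 3: done
  FIRST[S]={c}  FIRST[A]={c}  FIRST[B]={c}  FIRST[C]={c,d}

FIRST(C) = ["c", "d"]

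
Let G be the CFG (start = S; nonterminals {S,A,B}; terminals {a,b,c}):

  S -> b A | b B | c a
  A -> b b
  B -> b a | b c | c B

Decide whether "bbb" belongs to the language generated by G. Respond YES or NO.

Convert to CNF:
  S -> T0 A | T0 B | T2 T1
  A -> T0 T0
  B -> T0 T1 | T0 T2 | T2 B
  T0 -> b
  T1 -> a
  T2 -> c

Fill CYK table bottom-up:
  [0..0]={T0}  "b"  orig:{}
  [1..1]={T0}  "b"  orig:{}
  [2..2]={T0}  "b"  orig:{}
  [0..1]={A}  "bb"
  [1..2]={A}  "bb"
  [0..2]={S}  "bbb"

S ∈ T[0,2] ⇒ YES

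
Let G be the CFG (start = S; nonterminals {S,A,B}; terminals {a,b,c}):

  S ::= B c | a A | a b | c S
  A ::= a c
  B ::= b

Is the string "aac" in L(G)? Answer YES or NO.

Convert to CNF:
  S -> B T1 | T0 A | T0 T2 | T1 S
  A -> T0 T1
  B -> b
  T0 -> a
  T1 -> c
  T2 -> b

CYK table (by increasing span):
  cell(0,0) a: {T0}  orig:{}
  cell(1,1) a: {T0}  orig:{}
  cell(2,2) c: {T1}  orig:{}
  cell(0,1) aa: ∅
  cell(1,2) ac: {A}
  cell(0,2) aac: {S}

S ∈ T[0,2] ⇒ YES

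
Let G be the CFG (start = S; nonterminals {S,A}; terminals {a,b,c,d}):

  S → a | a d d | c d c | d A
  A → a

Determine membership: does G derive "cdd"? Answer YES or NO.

Convert to CNF:
  S -> T0 X3 | T1 A | T2 X4 | a
  A -> a
  T0 -> a
  T1 -> d
  T2 -> c
  X3 -> T1 T1
  X4 -> T1 T2

CYK fill:
  cell(0,0) c: {T2}  orig:{}
  cell(1,1) d: {T1}  orig:{}
  cell(2,2) d: {T1}  orig:{}
  cell(0,1) cd: ∅
  cell(1,2) dd: {X3}  orig:{}
  cell(0,2) cdd: ∅

S ∉ T[0,2] ⇒ NO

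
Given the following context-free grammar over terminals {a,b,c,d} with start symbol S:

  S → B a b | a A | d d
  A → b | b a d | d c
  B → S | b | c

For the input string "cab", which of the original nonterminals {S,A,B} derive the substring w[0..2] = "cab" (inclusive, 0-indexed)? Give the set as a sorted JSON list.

Convert to CNF:
  S -> B X6 | T1 A | T2 T2
  A -> T0 X4 | T2 T3 | b
  B -> B X5 | T1 A | T2 T2 | b | c
  T0 -> b
  T1 -> a
  T2 -> d
  T3 -> c
  X4 -> T1 T2
  X5 -> T1 T0
  X6 -> T1 T0

CYK fill, restricted to cells inside w[0..2]:
  cell(0,0) c: {B,T3}  orig:{B}
  cell(1,1) a: {T1}  orig:{}
  cell(2,2) b: {A,B,T0}  orig:{A,B}
  cell(0,1) ca: ∅
  cell(1,2) ab: {B,S,X5,X6}  orig:{B,S}
  cell(0,2) cab: {B,S}

Original NTs in T[0,2] deriving "cab": ["B", "S"]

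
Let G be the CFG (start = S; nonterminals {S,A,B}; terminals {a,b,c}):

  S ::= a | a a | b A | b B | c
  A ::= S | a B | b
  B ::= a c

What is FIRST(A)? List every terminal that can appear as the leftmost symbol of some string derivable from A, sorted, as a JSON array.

FIRST iteration:
pass 1:
  A via A→a B: +{a}
  A via A→b: +{b}
  B via B→a c: +{a}
  S via S→a: +{a}
  S via S→b A: +{b}
  S via S→c: +{c}
  FIRST(S)={a,b,c}  FIRST(A)={a,b}  FIRST(B)={a}
pass 2:
  A via A→S: +{c}
  FIRST(S)={a,b,c}  FIRST(A)={a,b,c}  FIRST(B)={a}
pass 3: done
  FIRST(S)={a,b,c}  FIRST(A)={a,b,c}  FIRST(B)={a}

FIRST(A) = ["a", "b", "c"]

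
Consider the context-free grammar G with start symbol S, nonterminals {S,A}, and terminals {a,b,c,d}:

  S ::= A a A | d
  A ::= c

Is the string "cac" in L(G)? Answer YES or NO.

Convert to CNF:
  S -> A X1 | d
  A -> c
  T0 -> a
  X1 -> T0 A

CYK table (by increasing span):
  T[0,0] 'c' = {A}
  T[1,1] 'a' = {T0}  orig:{}
  T[2,2] 'c' = {A}
  T[0,1] 'ca' = ∅
  T[1,2] 'ac' = {X1}  orig:{}
  T[0,2] 'cac' = {S}

S ∈ T[0,2] ⇒ YES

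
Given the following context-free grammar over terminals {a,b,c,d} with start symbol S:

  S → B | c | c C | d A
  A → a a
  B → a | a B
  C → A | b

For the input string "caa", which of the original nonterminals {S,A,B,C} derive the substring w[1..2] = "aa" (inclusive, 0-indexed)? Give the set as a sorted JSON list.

Convert to CNF:
  S -> T0 B | T1 C | T2 A | a | c
  A -> T0 T0
  B -> T0 B | a
  C -> T0 T0 | b
  T0 -> a
  T1 -> c
  T2 -> d

CYK table (by increasing span), restricted to cells inside w[1..2]:
  [1..1]={B,S,T0}  "a"  orig:{B,S}
  [2..2]={B,S,T0}  "a"  orig:{B,S}
  [1..2]={A,B,C,S}  "aa"

Original NTs in T[1,2] deriving "aa": ["A", "B", "C", "S"]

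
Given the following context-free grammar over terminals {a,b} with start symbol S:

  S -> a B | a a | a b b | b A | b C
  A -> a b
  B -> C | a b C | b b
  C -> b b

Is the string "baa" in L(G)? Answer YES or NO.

Convert to CNF:
  S -> T0 B | T0 T0 | T0 X3 | T1 A | T1 C
  A -> T0 T1
  B -> T0 X2 | T1 T1
  C -> T1 T1
  T0 -> a
  T1 -> b
  X2 -> T1 C
  X3 -> T1 T1

Fill CYK table bottom-up:
  T[0,0] 'b' = {T1}  orig:{}
  T[1,1] 'a' = {T0}  orig:{}
  T[2,2] 'a' = {T0}  orig:{}
  T[0,1] 'ba' = ∅
  T[1,2] 'aa' = {S}
  T[0,2] 'baa' = ∅

S ∉ T[0,2] ⇒ NO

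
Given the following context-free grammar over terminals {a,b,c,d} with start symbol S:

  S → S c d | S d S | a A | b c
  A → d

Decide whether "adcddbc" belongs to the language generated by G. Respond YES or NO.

CNF form of G:
  S -> S X4 | S X5 | T2 A | T3 T0
  A -> d
  T0 -> c
  T1 -> d
  T2 -> a
  T3 -> b
  X4 -> T0 T1
  X5 -> T1 S

CYK table (by increasing span):
  [0..0]={T2}  "a"  orig:{}
  [1..1]={A,T1}  "d"  orig:{A}
  [2..2]={T0}  "c"  orig:{}
  [3..3]={A,T1}  "d"  orig:{A}
  [4..4]={A,T1}  "d"  orig:{A}
  [5..5]={T3}  "b"  orig:{}
  [6..6]={T0}  "c"  orig:{}
  [0..1]={S}  "ad"
  [1..2]=∅  "dc"
  [2..3]={X4}  "cd"  orig:{}
  [3..4]=∅  "dd"
  [4..5]=∅  "db"
  [5..6]={S}  "bc"
  [0..2]=∅  "adc"
  [1..3]=∅  "dcd"
  [2..4]=∅  "cdd"
  [3..5]=∅  "ddb"
  [4..6]={X5}  "dbc"  orig:{}
  [0..3]={S}  "adcd"
  [1..4]=∅  "dcdd"
  [2..5]=∅  "cddb"
  [3..6]=∅  "ddbc"
  [0..4]=∅  "adcdd"
  [1..5]=∅  "dcddb"
  [2..6]=∅  "cddbc"
  [0..5]=∅  "adcddb"
  [1..6]=∅  "dcddbc"
  [0..6]={S}  "adcddbc"

S ∈ T[0,6] ⇒ YES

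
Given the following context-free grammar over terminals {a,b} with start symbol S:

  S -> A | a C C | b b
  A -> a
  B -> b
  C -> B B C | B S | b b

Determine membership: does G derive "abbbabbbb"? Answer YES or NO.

Convert to CNF:
  S -> T0 T0 | T1 X3 | a
  A -> a
  B -> b
  C -> B S | B X2 | T0 T0
  T0 -> b
  T1 -> a
  X2 -> B C
  X3 -> C C

Fill CYK table bottom-up:
  [0..0]={A,S,T1}  "a"  orig:{A,S}
  [1..1]={B,T0}  "b"  orig:{B}
  [2..2]={B,T0}  "b"  orig:{B}
  [3..3]={B,T0}  "b"  orig:{B}
  [4..4]={A,S,T1}  "a"  orig:{A,S}
  [5..5]={B,T0}  "b"  orig:{B}
  [6..6]={B,T0}  "b"  orig:{B}
  [7..7]={B,T0}  "b"  orig:{B}
  [8..8]={B,T0}  "b"  orig:{B}
  [0..1]=∅  "ab"
  [1..2]={C,S}  "bb"
  [2..3]={C,S}  "bb"
  [3..4]={C}  "ba"
  [4..5]=∅  "ab"
  [5..6]={C,S}  "bb"
  [6..7]={C,S}  "bb"
  [7..8]={C,S}  "bb"
  [0..2]=∅  "abb"
  [1..3]={C,X2}  "bbb"  orig:{C}
  [2..4]={X2}  "bba"  orig:{}
  [3..5]=∅  "bab"
  [4..6]=∅  "abb"
  [5..7]={C,X2}  "bbb"  orig:{C}
  [6..8]={C,X2}  "bbb"  orig:{C}
  [0..3]=∅  "abbb"
  [1..4]={C,X3}  "bbba"  orig:{C}
  [2..5]=∅  "bbab"
  [3..6]={X3}  "babb"  orig:{}
  [4..7]=∅  "abbb"
  [5..8]={C,X2,X3}  "bbbb"  orig:{C}
  [0..4]={S}  "abbba"
  [1..5]=∅  "bbbab"
  [2..6]=∅  "bbabb"
  [3..7]={X3}  "babbb"  orig:{}
  [4..8]={S}  "abbbb"
  [0..5]=∅  "abbbab"
  [1..6]={X3}  "bbbabb"  orig:{}
  [2..7]=∅  "bbabbb"
  [3..8]={C,X3}  "babbbb"  orig:{C}
  [0..6]={S}  "abbbabb"
  [1..7]={X3}  "bbbabbb"  orig:{}
  [2..8]={X2}  "bbabbbb"  orig:{}
  [0..7]={S}  "abbbabbb"
  [1..8]={C,X3}  "bbbabbbb"  orig:{C}
  [0..8]={S}  "abbbabbbb"

S ∈ T[0,8] ⇒ YES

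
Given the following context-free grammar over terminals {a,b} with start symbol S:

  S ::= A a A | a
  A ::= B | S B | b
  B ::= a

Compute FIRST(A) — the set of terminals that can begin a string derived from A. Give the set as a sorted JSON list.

Compute FIRST by fixpoint:
pass 1:
  A via A→b: +{b}
  B via B→a: +{a}
  S via S→A a A: +{b}
  S via S→a: +{a}
  FIRST(S)={a,b}  FIRST(A)={b}  FIRST(B)={a}
pass 2:
  A via A→B: +{a}
  FIRST(S)={a,b}  FIRST(A)={a,b}  FIRST(B)={a}
pass 3: (no change)
  FIRST(S)={a,b}  FIRST(A)={a,b}  FIRST(B)={a}

FIRST(A) = ["a", "b"]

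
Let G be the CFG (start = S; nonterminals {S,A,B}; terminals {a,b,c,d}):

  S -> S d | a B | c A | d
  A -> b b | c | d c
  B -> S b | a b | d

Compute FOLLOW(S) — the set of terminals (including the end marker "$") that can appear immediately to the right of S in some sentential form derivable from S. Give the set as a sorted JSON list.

FIRST iteration:
iter 1:
  A via A→b b: +{b}
  A via A→c: +{c}
  A via A→d c: +{d}
  B via B→a b: +{a}
  B via B→d: +{d}
  S via S→a B: +{a}
  S via S→c A: +{c}
  S via S→d: +{d}
  FIRST[S]={a,c,d}  FIRST[A]={b,c,d}  FIRST[B]={a,d}
iter 2:
  B via B→S b: +{c}
  FIRST[S]={a,c,d}  FIRST[A]={b,c,d}  FIRST[B]={a,c,d}
iter 3: (stable)
  FIRST[S]={a,c,d}  FIRST[A]={b,c,d}  FIRST[B]={a,c,d}

FOLLOW sets:
seed FOLLOW(S) with $
round 1:
  B→S b: FOLLOW(S) ⊇ FIRST(b) = {b}; new: +{b}
  S→S d: FOLLOW(S) ⊇ FIRST(d) = {d}; new: +{d}
  S→a B: FOLLOW(B) ⊇ FOLLOW(S) ⊇ {$,b,d}; new: +{$,b,d}
  S→c A: FOLLOW(A) ⊇ FOLLOW(S) ⊇ {$,b,d}; new: +{$,b,d}
  FOLLOW(S)={$,b,d}  FOLLOW(A)={$,b,d}  FOLLOW(B)={$,b,d}
round 2: (no change)
  FOLLOW(S)={$,b,d}  FOLLOW(A)={$,b,d}  FOLLOW(B)={$,b,d}

FOLLOW(S) = ["$", "b", "d"]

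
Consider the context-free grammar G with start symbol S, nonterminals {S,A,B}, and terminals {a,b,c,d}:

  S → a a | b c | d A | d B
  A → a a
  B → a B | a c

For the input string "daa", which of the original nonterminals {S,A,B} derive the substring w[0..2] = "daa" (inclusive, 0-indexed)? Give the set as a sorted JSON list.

CNF form of G:
  S -> T0 T0 | T2 T1 | T3 A | T3 B
  A -> T0 T0
  B -> T0 B | T0 T1
  T0 -> a
  T1 -> c
  T2 -> b
  T3 -> d

CYK table (by increasing span) — only the sub-triangle for w[0..2]:
  [0..0]={T3}  "d"  orig:{}
  [1..1]={T0}  "a"  orig:{}
  [2..2]={T0}  "a"  orig:{}
  [0..1]=∅  "da"
  [1..2]={A,S}  "aa"
  [0..2]={S}  "daa"

Original NTs in T[0,2] deriving "daa": ["S"]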